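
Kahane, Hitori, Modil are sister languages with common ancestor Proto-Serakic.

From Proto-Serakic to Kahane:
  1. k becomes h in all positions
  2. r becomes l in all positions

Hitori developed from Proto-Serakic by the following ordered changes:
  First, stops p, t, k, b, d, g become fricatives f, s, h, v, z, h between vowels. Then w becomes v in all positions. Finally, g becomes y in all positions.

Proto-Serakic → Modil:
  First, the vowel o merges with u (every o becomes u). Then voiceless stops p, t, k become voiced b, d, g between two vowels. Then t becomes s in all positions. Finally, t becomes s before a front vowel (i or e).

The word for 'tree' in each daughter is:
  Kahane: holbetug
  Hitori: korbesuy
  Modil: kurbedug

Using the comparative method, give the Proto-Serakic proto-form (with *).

Position 3: Kahane has l, Hitori has r, Modil has r. Hitori preserves r here (none of its changes turn any other segment into r), so the proto-segment is *r.
Position 6: Kahane has t, Hitori has s, Modil has d. Kahane preserves t here (none of its changes turn any other segment into t), so the proto-segment is *t.
Position 8: Kahane has g, Hitori has y, Modil has g. Kahane preserves g here (none of its changes turn any other segment into g), so the proto-segment is *g.
Verify the candidate proto-form against each daughter:
Kahane: *korbetug > horbetug > holbetug  (by unconditioned shift, unconditioned shift)
Hitori: start from *korbetug.
  rule 1 (intervocalic lenition): korbetug → korbesug
  rule 2: no change — korbesug
  rule 3 (unconditioned shift): korbesug → korbesuy
  ⇒ Hitori korbesuy
Modil: start from *korbetug.
  rule 1 (vowel merger): korbetug → kurbetug
  rule 2 (intervocalic voicing): kurbetug → kurbedug
  rule 3: no change — kurbedug
  rule 4: no change — kurbedug
  ⇒ Modil kurbedug
Only *korbetug yields all of Kahane holbetug, Hitori korbesuy, Modil kurbedug.

*korbetug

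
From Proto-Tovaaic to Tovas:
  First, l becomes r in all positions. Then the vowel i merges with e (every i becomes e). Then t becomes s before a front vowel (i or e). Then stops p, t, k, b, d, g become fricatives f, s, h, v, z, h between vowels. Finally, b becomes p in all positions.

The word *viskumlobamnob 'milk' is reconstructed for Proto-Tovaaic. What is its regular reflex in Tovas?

Tovas: *viskumlobamnob > viskumrobamnob > veskumrobamnob > veskumrovamnob > veskumrovamnop  (by unconditioned shift, vowel merger, intervocalic lenition, unconditioned shift)

veskumrovamnop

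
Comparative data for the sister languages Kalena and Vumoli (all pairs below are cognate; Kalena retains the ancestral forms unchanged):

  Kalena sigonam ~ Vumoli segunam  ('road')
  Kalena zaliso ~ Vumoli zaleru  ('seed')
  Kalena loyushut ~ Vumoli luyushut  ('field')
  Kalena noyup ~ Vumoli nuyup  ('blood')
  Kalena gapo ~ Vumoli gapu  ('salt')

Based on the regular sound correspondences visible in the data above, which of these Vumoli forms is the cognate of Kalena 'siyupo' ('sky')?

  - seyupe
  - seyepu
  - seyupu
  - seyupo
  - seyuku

sigonam ~ segunam, zaliso ~ zaleru — Kalena i corresponds to Vumoli e after a consonant, before a consonant other than r, m, n, p, b, f, v.
zaliso ~ zaleru, gapo ~ gapu — Kalena o corresponds to Vumoli u word-finally.
Applying these to Kalena 'siyupo':
  siyupo → seyupo   (i→e after a consonant, before a consonant other than r, m, n, p, b, f, v)
  seyupo → seyupu   (o→u word-finally)
So the Vumoli cognate is 'seyupu'.

seyupu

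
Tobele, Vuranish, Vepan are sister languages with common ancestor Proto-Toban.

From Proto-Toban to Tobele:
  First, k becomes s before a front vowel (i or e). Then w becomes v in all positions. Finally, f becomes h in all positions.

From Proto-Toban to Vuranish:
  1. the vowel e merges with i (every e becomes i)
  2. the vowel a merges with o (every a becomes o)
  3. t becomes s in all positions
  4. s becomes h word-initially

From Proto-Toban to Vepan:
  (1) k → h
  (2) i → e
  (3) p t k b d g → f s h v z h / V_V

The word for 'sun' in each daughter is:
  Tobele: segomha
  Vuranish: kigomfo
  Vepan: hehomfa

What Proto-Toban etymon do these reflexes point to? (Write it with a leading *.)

*kegomfa

Position 7: Tobele has a, Vuranish has o, Vepan has a. Tobele preserves a here (none of its changes turn any other segment into a), so the proto-segment is *a.
Position 2: Tobele has e, Vuranish has i, Vepan has e. Tobele preserves e here (none of its changes turn any other segment into e), so the proto-segment is *e.
This points to *kegomfa. Verify forward in each daughter:
Tobele: start from *kegomfa.
  rule 1 (palatalisation): kegomfa → segomfa
  rule 2: no change — segomfa
  rule 3 (unconditioned shift): segomfa → segomha
  ⇒ Tobele segomha
Vuranish: start from *kegomfa.
  rule 1 (vowel merger): kegomfa → kigomfa
  rule 2 (vowel merger): kigomfa → kigomfo
  rule 3: no change — kigomfo
  rule 4: no change — kigomfo
  ⇒ Vuranish kigomfo
Vepan: *kegomfa > hegomfa > hehomfa  (by unconditioned shift, intervocalic lenition)
Only *kegomfa yields all of Tobele segomha, Vuranish kigomfo, Vepan hehomfa.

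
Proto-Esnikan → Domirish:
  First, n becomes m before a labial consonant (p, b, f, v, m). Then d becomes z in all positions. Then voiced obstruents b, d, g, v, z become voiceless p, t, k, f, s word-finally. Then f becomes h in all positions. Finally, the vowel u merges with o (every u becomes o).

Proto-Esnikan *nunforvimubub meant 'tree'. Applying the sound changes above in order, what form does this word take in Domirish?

nomhorvimobop

Domirish: *nunforvimubub
  nunforvimubub → numforvimubub   [nasal place assimilation]
  numforvimubub (rule 2 does not apply)
  numforvimubub → numforvimubup   [final devoicing]
  numforvimubup → numhorvimubup   [unconditioned shift]
  numhorvimubup → nomhorvimobop   [vowel merger]
  giving Domirish nomhorvimobop.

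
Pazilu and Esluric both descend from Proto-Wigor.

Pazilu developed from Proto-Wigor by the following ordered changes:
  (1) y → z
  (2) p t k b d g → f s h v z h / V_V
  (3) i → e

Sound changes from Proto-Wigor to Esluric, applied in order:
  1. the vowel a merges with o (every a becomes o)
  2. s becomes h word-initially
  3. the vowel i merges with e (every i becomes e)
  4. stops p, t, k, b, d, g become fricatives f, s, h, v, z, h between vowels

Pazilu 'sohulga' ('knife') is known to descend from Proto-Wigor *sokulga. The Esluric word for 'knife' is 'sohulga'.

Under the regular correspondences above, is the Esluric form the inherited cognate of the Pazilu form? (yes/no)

no

Derive the expected Esluric reflex of *sokulga:
Esluric: start from *sokulga.
  rule 1 (vowel merger): sokulga → sokulgo
  rule 2 (debuccalisation): sokulgo → hokulgo
  rule 3: no change — hokulgo
  rule 4 (intervocalic lenition): hokulgo → hohulgo
  ⇒ Esluric hohulgo
The regular Esluric reflex would be 'hohulgo', but the attested form is 'sohulga'. The correspondence is irregular, so they are not cognates (the Esluric form has a different source).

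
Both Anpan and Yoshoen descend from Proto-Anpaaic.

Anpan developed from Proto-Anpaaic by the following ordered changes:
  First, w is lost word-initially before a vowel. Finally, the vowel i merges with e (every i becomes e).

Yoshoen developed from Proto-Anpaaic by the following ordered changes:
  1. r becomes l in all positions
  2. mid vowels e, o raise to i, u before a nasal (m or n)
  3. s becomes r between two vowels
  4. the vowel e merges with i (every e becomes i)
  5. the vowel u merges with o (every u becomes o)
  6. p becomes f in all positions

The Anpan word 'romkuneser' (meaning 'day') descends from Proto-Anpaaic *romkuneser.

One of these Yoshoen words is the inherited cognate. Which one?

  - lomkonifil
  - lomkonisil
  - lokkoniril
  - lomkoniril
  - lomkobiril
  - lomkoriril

Yoshoen: *romkuneser > lomkunesel > lumkunesel > lumkunerel > lumkuniril > lomkoniril  (by unconditioned shift, pre-nasal raising, rhotacism, vowel merger, vowel merger)
Among the options, 'lomkoniril' alone shows every Yoshoen change applied in order.

lomkoniril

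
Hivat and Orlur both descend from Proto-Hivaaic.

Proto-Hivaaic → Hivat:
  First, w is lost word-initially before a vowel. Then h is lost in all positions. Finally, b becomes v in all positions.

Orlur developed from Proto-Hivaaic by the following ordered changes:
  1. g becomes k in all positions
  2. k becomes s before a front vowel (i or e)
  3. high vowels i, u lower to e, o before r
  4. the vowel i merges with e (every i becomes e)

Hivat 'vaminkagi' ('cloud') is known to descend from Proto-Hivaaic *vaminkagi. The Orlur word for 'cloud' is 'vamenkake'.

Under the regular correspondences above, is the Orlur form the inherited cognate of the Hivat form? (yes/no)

no

Derive the expected Orlur reflex of *vaminkagi:
Orlur: start from *vaminkagi.
  rule 1 (unconditioned shift): vaminkagi → vaminkaki
  rule 2 (palatalisation): vaminkaki → vaminkasi
  rule 3: no change — vaminkasi
  rule 4 (vowel merger): vaminkasi → vamenkase
  ⇒ Orlur vamenkase
The regular Orlur reflex would be 'vamenkase', but the attested form is 'vamenkake'. The correspondence is irregular, so they are not cognates (the Orlur form has a different source).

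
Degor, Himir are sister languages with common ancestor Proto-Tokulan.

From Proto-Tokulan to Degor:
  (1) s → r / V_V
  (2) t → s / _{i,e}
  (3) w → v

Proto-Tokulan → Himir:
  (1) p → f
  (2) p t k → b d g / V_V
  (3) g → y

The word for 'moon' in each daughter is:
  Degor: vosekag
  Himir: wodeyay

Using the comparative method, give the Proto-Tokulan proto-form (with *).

*wotekag

Position 1: Degor has v, Himir has w. Himir preserves w here (none of its changes turn any other segment into w), so the proto-segment is *w.
Position 5: Degor has k, Himir has y. Degor preserves k here (none of its changes turn any other segment into k), so the proto-segment is *k.
Position 3: Degor has s, Himir has d. Taking the neighbouring segments as reconstructed: Degor s can only go back to *t; Himir d could go back to *t or *d — the one source consistent with every daughter is *t.
Verify the candidate proto-form against each daughter:
Degor: start from *wotekag.
  rule 1: no change — wotekag
  rule 2 (palatalisation): wotekag → wosekag
  rule 3 (unconditioned shift): wosekag → vosekag
  ⇒ Degor vosekag
Himir: *wotekag
  wotekag (rule 1 does not apply)
  wotekag → wodegag   [intervocalic voicing]
  wodegag → wodeyay   [unconditioned shift]
  giving Himir wodeyay.
*wotekag is the unique common source.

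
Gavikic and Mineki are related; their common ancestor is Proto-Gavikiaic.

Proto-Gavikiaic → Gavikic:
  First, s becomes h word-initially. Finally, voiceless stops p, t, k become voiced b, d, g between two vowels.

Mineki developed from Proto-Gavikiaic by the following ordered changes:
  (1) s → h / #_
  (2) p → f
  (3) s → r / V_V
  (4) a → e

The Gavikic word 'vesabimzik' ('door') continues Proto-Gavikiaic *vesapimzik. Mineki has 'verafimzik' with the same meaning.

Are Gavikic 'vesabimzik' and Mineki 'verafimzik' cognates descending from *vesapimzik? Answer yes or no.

no

Derive the expected Mineki reflex of *vesapimzik:
Mineki: *vesapimzik > vesafimzik > verafimzik > verefimzik  (by unconditioned shift, rhotacism, vowel merger)
The regular Mineki reflex would be 'verefimzik', but the attested form is 'verafimzik'. The correspondence is irregular, so they are not cognates (the Mineki form has a different source).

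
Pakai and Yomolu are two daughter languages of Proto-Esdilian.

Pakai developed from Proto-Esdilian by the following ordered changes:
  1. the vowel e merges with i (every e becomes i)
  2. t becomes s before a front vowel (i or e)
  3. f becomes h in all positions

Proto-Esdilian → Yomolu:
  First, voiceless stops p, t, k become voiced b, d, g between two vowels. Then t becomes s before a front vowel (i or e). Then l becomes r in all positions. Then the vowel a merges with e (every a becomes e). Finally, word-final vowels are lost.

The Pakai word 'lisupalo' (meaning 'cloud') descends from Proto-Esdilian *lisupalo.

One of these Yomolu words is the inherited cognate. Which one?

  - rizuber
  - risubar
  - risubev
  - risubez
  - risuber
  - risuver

risuber

Yomolu: *lisupalo
  lisupalo → lisubalo   [intervocalic voicing]
  lisubalo (rule 2 does not apply)
  lisubalo → risubaro   [unconditioned shift]
  risubaro → risubero   [vowel merger]
  risubero → risuber   [apocope]
  giving Yomolu risuber.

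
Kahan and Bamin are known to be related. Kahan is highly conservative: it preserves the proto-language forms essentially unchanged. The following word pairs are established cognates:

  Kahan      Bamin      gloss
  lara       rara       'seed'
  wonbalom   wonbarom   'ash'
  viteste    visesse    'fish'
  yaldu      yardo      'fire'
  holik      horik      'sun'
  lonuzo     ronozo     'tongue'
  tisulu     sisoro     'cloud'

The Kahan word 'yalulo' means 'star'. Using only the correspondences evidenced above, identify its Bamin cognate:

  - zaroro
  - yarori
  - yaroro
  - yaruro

yaroro

tisulu ~ sisoro — Kahan l corresponds to Bamin r between vowels (before a back vowel).
lonuzo ~ ronozo, tisulu ~ sisoro — Kahan u corresponds to Bamin o after a consonant, before a consonant other than r, m, n, p, b, f, v.
wonbalom ~ wonbarom — Kahan l corresponds to Bamin r between vowels (before a back vowel).
Applying these to Kahan 'yalulo':
  yalulo → yarulo   (l→r between vowels (before a back vowel))
  yarulo → yarolo   (u→o after a consonant, before a consonant other than r, m, n, p, b, f, v)
  yarolo → yaroro   (l→r between vowels (before a back vowel))
So the Bamin cognate is 'yaroro'.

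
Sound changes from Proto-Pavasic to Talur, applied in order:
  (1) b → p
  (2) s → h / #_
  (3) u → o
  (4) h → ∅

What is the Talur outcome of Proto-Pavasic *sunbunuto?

Talur: *sunbunuto > sunpunuto > hunpunuto > honponoto > onponoto  (by unconditioned shift, debuccalisation, vowel merger, h-loss)

onponoto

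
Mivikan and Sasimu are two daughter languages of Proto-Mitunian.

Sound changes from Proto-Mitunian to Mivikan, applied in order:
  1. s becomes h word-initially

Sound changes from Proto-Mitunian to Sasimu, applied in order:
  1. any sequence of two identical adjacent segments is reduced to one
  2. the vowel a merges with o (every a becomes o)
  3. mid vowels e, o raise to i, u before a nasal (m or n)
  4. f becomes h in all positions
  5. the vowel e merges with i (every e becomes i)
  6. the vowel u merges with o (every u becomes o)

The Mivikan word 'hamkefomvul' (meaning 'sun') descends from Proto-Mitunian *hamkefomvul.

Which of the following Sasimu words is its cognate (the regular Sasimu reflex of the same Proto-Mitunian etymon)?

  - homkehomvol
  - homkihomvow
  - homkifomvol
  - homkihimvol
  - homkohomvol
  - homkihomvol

homkihomvol

Sasimu: *hamkefomvul > homkefomvul > humkefumvul > humkehumvul > humkihumvul > homkihomvol  (by vowel merger, pre-nasal raising, unconditioned shift, vowel merger, vowel merger)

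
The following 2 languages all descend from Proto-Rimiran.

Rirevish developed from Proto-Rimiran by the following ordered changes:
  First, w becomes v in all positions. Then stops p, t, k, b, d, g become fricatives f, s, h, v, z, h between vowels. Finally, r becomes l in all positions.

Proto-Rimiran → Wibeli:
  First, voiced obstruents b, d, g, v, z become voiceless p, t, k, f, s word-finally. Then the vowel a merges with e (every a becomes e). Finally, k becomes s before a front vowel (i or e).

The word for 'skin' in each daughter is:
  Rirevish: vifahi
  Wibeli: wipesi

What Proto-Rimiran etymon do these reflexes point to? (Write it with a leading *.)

Position 5: Rirevish has h, Wibeli has s. Taking the neighbouring segments as reconstructed: Rirevish h could go back to *k or *g or *h; Wibeli s could go back to *k or *s — the one source consistent with every daughter is *k.
Position 4: Rirevish has a, Wibeli has e. Rirevish preserves a here (none of its changes turn any other segment into a), so the proto-segment is *a.
Verify the candidate proto-form against each daughter:
Rirevish: *wipaki > vipaki > vifahi  (by unconditioned shift, intervocalic lenition)
Wibeli: *wipaki > wipeki > wipesi  (by vowel merger, palatalisation)
*wipaki is the unique common source.

*wipaki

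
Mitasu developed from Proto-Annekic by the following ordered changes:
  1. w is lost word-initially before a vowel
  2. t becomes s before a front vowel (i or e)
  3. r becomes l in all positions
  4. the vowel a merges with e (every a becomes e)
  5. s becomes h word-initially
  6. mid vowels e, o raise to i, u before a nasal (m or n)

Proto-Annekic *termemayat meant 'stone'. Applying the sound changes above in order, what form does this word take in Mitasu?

Mitasu: *termemayat > sermemayat > selmemayat > selmemeyet > helmemeyet > helmimeyet  (by palatalisation, unconditioned shift, vowel merger, debuccalisation, pre-nasal raising)

helmimeyet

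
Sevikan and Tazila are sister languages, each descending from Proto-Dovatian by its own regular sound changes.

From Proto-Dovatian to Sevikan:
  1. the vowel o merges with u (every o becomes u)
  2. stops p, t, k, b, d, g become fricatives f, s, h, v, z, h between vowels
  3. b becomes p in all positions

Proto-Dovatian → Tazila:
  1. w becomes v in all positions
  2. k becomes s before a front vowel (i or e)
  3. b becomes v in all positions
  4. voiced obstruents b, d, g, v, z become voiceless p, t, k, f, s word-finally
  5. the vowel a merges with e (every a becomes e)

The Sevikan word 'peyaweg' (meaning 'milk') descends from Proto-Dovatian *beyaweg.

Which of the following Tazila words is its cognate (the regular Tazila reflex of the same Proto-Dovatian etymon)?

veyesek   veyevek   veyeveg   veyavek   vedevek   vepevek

veyevek

Tazila: *beyaweg
  beyaweg → beyaveg   [unconditioned shift]
  beyaveg (rule 2 does not apply)
  beyaveg → veyaveg   [unconditioned shift]
  veyaveg → veyavek   [final devoicing]
  veyavek → veyevek   [vowel merger]
  giving Tazila veyevek.
Among the options, 'veyevek' alone shows every Tazila change applied in order.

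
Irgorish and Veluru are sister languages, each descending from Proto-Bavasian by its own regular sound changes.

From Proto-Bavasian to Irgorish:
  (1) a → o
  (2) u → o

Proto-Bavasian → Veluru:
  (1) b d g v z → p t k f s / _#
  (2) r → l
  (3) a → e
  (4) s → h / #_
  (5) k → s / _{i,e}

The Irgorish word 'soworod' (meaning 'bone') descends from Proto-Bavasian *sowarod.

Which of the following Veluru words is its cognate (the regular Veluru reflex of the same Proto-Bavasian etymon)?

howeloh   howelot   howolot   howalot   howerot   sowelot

Veluru: *sowarod
  sowarod → sowarot   [final devoicing]
  sowarot → sowalot   [unconditioned shift]
  sowalot → sowelot   [vowel merger]
  sowelot → howelot   [debuccalisation]
  howelot (rule 5 does not apply)
  giving Veluru howelot.
The other candidates each miss or misapply at least one Veluru change.

howelot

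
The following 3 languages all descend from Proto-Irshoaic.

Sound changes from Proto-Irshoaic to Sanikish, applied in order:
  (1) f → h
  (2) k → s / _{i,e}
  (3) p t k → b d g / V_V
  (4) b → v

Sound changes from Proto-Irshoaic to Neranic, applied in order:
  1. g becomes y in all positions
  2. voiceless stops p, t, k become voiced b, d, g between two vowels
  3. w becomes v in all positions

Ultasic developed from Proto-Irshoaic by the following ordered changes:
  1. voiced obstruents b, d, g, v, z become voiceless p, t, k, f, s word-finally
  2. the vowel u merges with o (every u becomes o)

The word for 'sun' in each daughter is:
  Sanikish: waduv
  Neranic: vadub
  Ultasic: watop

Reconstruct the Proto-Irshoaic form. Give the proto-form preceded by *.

Position 4: Sanikish has u, Neranic has u, Ultasic has o. Sanikish preserves u here (none of its changes turn any other segment into u), so the proto-segment is *u.
Position 3: Sanikish has d, Neranic has d, Ultasic has t. Taking the neighbouring segments as reconstructed: Sanikish d could go back to *t or *d; Neranic d could go back to *t or *d; Ultasic t can only go back to *t — the one source consistent with every daughter is *t.
This points to *watub. Verify forward in each daughter:
Sanikish: *watub > wadub > waduv  (by intervocalic voicing, unconditioned shift)
Neranic: start from *watub.
  rule 1: no change — watub
  rule 2 (intervocalic voicing): watub → wadub
  rule 3 (unconditioned shift): wadub → vadub
  ⇒ Neranic vadub
Ultasic: start from *watub.
  rule 1 (final devoicing): watub → watup
  rule 2 (vowel merger): watup → watop
  ⇒ Ultasic watop
No other proto-form is consistent with every reflex, so the reconstruction is *watub.

*watub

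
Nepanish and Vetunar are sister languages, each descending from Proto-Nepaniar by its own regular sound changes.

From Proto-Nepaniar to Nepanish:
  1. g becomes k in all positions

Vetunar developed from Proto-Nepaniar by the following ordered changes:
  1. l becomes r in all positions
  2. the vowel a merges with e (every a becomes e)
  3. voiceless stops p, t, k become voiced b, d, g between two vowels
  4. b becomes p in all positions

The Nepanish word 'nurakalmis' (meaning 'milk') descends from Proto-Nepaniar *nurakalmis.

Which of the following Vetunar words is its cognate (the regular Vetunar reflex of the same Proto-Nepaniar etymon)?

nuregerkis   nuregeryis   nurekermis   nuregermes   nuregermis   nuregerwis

nuregermis

Vetunar: start from *nurakalmis.
  rule 1 (unconditioned shift): nurakalmis → nurakarmis
  rule 2 (vowel merger): nurakarmis → nurekermis
  rule 3 (intervocalic voicing): nurekermis → nuregermis
  rule 4: no change — nuregermis
  ⇒ Vetunar nuregermis
Only 'nuregermis' matches the regular Vetunar development of *nurakalmis.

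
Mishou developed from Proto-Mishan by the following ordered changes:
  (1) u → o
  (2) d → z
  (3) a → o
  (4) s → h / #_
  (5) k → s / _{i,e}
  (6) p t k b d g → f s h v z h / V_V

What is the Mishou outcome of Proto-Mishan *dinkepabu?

zinsefovo

Mishou: *dinkepabu > dinkepabo > zinkepabo > zinkepobo > zinsepobo > zinsefovo  (by vowel merger, unconditioned shift, vowel merger, palatalisation, intervocalic lenition)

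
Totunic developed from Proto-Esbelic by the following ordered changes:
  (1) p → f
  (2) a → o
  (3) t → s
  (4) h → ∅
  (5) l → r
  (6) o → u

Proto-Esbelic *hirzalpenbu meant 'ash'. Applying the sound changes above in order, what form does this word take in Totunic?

irzurfenbu

Totunic: start from *hirzalpenbu.
  rule 1 (unconditioned shift): hirzalpenbu → hirzalfenbu
  rule 2 (vowel merger): hirzalfenbu → hirzolfenbu
  rule 3: no change — hirzolfenbu
  rule 4 (h-loss): hirzolfenbu → irzolfenbu
  rule 5 (unconditioned shift): irzolfenbu → irzorfenbu
  rule 6 (vowel merger): irzorfenbu → irzurfenbu
  ⇒ Totunic irzurfenbu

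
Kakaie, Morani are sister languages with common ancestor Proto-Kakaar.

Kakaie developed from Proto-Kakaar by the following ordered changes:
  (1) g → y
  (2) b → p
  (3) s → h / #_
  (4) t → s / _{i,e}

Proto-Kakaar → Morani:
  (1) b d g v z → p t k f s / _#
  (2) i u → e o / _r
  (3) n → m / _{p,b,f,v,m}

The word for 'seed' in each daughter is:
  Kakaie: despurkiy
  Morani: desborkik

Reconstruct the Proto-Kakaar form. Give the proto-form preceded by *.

*desburkig

Position 9: Kakaie has y, Morani has k. Taking the neighbouring segments as reconstructed: Kakaie y could go back to *g or *y; Morani k could go back to *k or *g — the one source consistent with every daughter is *g.
Position 4: Kakaie has p, Morani has b. Morani preserves b here (none of its changes turn any other segment into b), so the proto-segment is *b.
This points to *desburkig. Verify forward in each daughter:
Kakaie: *desburkig > desburkiy > despurkiy  (by unconditioned shift, unconditioned shift)
Morani: *desburkig
  desburkig → desburkik   [final devoicing]
  desburkik → desborkik   [pre-rhotic lowering]
  desborkik (rule 3 does not apply)
  giving Morani desborkik.
Only *desburkig yields all of Kakaie despurkiy, Morani desborkik.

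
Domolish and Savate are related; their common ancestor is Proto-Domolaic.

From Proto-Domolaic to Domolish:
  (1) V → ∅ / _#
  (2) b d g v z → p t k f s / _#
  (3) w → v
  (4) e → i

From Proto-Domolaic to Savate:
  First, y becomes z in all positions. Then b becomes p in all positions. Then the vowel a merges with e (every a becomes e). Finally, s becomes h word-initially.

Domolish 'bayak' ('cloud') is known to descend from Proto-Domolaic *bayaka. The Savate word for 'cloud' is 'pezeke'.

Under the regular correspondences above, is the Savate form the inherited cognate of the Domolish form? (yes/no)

yes

Derive the expected Savate reflex of *bayaka:
Savate: *bayaka
  bayaka → bazaka   [unconditioned shift]
  bazaka → pazaka   [unconditioned shift]
  pazaka → pezeke   [vowel merger]
  pezeke (rule 4 does not apply)
  giving Savate pezeke.
Savate 'pezeke' matches the regular reflex exactly, so the pair is cognate.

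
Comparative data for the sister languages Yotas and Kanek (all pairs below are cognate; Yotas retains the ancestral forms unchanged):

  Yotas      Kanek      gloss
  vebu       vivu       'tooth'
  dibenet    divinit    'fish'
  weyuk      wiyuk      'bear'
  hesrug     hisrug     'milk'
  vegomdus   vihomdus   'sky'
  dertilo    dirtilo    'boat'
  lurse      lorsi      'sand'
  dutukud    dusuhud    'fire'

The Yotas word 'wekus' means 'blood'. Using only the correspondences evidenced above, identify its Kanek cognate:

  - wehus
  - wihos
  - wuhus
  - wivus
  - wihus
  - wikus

wihus

dibenet ~ divinit, weyuk ~ wiyuk — Yotas e corresponds to Kanek i after a consonant, before a consonant other than r, m, n, p, b, f, v.
dutukud ~ dusuhud — Yotas k corresponds to Kanek h between vowels (before a back vowel).
Applying these to Yotas 'wekus':
  wekus → wikus   (e→i after a consonant, before a consonant other than r, m, n, p, b, f, v)
  wikus → wihus   (k→h between vowels (before a back vowel))
So the Kanek cognate is 'wihus'.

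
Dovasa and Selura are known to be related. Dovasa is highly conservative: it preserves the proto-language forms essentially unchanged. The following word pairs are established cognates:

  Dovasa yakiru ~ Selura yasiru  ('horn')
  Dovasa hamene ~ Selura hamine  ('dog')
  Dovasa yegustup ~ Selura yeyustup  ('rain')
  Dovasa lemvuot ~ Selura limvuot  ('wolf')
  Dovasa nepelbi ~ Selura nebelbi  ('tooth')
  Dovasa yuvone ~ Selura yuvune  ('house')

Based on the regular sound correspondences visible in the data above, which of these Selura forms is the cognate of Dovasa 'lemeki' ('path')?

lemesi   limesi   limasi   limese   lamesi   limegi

limesi

lemvuot ~ limvuot — Dovasa e corresponds to Selura i after a consonant, before a nasal.
yakiru ~ yasiru — Dovasa k corresponds to Selura s between vowels (before a front vowel).
Applying these to Dovasa 'lemeki':
  lemeki → limeki   (e→i after a consonant, before a nasal)
  limeki → limesi   (k→s between vowels (before a front vowel))
So the Selura cognate is 'limesi'.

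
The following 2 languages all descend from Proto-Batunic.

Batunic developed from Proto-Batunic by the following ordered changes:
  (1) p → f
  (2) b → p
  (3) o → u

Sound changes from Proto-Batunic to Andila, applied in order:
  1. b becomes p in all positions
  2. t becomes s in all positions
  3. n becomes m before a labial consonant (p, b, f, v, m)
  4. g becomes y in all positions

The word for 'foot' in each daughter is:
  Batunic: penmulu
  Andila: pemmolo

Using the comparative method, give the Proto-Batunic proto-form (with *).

Position 7: Batunic has u, Andila has o. Andila preserves o here (none of its changes turn any other segment into o), so the proto-segment is *o.
Position 3: Batunic has n, Andila has m. Batunic preserves n here (none of its changes turn any other segment into n), so the proto-segment is *n.
Verify the candidate proto-form against each daughter:
Batunic: start from *benmolo.
  rule 1: no change — benmolo
  rule 2 (unconditioned shift): benmolo → penmolo
  rule 3 (vowel merger): penmolo → penmulu
  ⇒ Batunic penmulu
Andila: *benmolo
  benmolo → penmolo   [unconditioned shift]
  penmolo (rule 2 does not apply)
  penmolo → pemmolo   [nasal place assimilation]
  pemmolo (rule 4 does not apply)
  giving Andila pemmolo.
No other proto-form is consistent with every reflex, so the reconstruction is *benmolo.

*benmolo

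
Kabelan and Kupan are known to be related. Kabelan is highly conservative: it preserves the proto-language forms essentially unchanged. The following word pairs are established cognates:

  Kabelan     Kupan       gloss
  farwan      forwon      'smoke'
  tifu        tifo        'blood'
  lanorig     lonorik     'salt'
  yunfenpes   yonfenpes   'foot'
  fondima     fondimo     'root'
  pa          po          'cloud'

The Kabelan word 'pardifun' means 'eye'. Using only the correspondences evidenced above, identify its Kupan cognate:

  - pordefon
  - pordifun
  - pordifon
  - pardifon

farwan ~ forwon — Kabelan a corresponds to Kupan o after a consonant, before r.
yunfenpes ~ yonfenpes — Kabelan u corresponds to Kupan o after a consonant, before a nasal.
Applying these to Kabelan 'pardifun':
  pardifun → pordifun   (a→o after a consonant, before r)
  pordifun → pordifon   (u→o after a consonant, before a nasal)
So the Kupan cognate is 'pordifon'.

pordifon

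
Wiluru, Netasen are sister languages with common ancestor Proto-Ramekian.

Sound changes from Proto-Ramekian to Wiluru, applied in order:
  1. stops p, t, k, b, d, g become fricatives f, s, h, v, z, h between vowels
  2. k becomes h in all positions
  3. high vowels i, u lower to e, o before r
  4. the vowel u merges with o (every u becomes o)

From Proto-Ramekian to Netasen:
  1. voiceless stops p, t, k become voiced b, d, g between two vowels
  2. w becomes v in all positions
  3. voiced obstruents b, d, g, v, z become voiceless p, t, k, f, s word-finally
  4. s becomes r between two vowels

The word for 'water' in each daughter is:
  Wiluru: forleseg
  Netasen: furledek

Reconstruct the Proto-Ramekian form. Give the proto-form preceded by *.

*furleteg

Position 8: Wiluru has g, Netasen has k. Wiluru preserves g here (none of its changes turn any other segment into g), so the proto-segment is *g.
Position 6: Wiluru has s, Netasen has d. Taking the neighbouring segments as reconstructed: Wiluru s could go back to *t or *s; Netasen d could go back to *t or *d — the one source consistent with every daughter is *t.
Position 2: Wiluru has o, Netasen has u. Netasen preserves u here (none of its changes turn any other segment into u), so the proto-segment is *u.
Continuing position by position gives *furleteg; check it forward:
Wiluru: start from *furleteg.
  rule 1 (intervocalic lenition): furleteg → furleseg
  rule 2: no change — furleseg
  rule 3 (pre-rhotic lowering): furleseg → forleseg
  rule 4: no change — forleseg
  ⇒ Wiluru forleseg
Netasen: *furleteg
  furleteg → furledeg   [intervocalic voicing]
  furledeg (rule 2 does not apply)
  furledeg → furledek   [final devoicing]
  furledek (rule 4 does not apply)
  giving Netasen furledek.
Only *furleteg yields all of Wiluru forleseg, Netasen furledek.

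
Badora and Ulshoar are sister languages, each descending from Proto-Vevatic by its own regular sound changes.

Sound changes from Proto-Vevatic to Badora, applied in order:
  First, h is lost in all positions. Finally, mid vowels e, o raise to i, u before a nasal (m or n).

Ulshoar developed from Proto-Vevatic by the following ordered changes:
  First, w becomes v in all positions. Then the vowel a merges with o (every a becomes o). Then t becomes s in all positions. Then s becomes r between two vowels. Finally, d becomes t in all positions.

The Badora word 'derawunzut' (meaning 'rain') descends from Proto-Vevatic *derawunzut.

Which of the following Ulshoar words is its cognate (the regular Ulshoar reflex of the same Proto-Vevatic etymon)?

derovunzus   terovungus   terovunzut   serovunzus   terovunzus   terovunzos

Ulshoar: start from *derawunzut.
  rule 1 (unconditioned shift): derawunzut → deravunzut
  rule 2 (vowel merger): deravunzut → derovunzut
  rule 3 (unconditioned shift): derovunzut → derovunzus
  rule 4: no change — derovunzus
  rule 5 (unconditioned shift): derovunzus → terovunzus
  ⇒ Ulshoar terovunzus
Only 'terovunzus' matches the regular Ulshoar development of *derawunzut.

terovunzus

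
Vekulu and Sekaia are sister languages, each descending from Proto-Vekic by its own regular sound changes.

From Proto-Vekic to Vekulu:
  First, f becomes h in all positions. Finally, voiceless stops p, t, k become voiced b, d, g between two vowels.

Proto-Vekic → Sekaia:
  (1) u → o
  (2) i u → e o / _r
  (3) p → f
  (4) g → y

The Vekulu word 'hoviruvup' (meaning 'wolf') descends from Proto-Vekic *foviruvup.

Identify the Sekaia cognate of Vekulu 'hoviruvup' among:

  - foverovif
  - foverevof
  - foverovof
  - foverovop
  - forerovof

Sekaia: start from *foviruvup.
  rule 1 (vowel merger): foviruvup → fovirovop
  rule 2 (pre-rhotic lowering): fovirovop → foverovop
  rule 3 (unconditioned shift): foverovop → foverovof
  rule 4: no change — foverovof
  ⇒ Sekaia foverovof
Among the options, 'foverovof' alone shows every Sekaia change applied in order.

foverovof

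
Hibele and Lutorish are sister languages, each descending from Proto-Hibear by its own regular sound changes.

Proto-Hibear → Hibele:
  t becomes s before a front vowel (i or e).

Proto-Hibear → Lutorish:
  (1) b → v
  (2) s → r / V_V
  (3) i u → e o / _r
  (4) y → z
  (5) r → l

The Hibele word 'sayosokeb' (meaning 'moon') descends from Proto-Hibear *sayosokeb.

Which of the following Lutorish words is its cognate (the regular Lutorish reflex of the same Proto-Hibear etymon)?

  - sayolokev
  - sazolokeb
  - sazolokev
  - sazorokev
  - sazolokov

Lutorish: *sayosokeb > sayosokev > sayorokev > sazorokev > sazolokev  (by unconditioned shift, rhotacism, unconditioned shift, unconditioned shift)
Among the options, 'sazolokev' alone shows every Lutorish change applied in order.

sazolokev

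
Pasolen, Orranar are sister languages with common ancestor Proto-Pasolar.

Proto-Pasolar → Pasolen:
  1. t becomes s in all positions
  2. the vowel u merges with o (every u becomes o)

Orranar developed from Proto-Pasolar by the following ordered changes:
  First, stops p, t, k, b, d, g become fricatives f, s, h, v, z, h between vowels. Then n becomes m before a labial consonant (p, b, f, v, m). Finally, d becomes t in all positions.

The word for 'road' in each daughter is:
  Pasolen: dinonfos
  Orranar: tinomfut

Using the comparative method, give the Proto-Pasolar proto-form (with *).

*dinonfut

Position 1: Pasolen has d, Orranar has t. Pasolen preserves d here (none of its changes turn any other segment into d), so the proto-segment is *d.
Position 8: Pasolen has s, Orranar has t. Taking the neighbouring segments as reconstructed: Pasolen s could go back to *t or *s; Orranar t could go back to *t or *d — the one source consistent with every daughter is *t.
Verify the candidate proto-form against each daughter:
Pasolen: start from *dinonfut.
  rule 1 (unconditioned shift): dinonfut → dinonfus
  rule 2 (vowel merger): dinonfus → dinonfos
  ⇒ Pasolen dinonfos
Orranar: start from *dinonfut.
  rule 1: no change — dinonfut
  rule 2 (nasal place assimilation): dinonfut → dinomfut
  rule 3 (unconditioned shift): dinomfut → tinomfut
  ⇒ Orranar tinomfut
Only *dinonfut yields all of Pasolen dinonfos, Orranar tinomfut.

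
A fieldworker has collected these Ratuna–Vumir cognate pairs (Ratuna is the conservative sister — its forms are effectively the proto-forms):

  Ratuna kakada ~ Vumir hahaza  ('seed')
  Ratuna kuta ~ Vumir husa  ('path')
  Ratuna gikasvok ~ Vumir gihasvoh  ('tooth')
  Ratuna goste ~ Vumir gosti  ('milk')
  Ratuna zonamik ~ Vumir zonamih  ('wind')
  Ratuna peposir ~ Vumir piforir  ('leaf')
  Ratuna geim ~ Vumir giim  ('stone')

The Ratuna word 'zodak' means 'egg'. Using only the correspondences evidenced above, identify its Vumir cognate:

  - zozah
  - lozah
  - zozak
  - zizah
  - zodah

kakada ~ hahaza — Ratuna d corresponds to Vumir z between vowels (before a back vowel).
gikasvok ~ gihasvoh, zonamik ~ zonamih — Ratuna k corresponds to Vumir h word-finally.
Applying these to Ratuna 'zodak':
  zodak → zozak   (d→z between vowels (before a back vowel))
  zozak → zozah   (k→h word-finally)
So the Vumir cognate is 'zozah'.

zozah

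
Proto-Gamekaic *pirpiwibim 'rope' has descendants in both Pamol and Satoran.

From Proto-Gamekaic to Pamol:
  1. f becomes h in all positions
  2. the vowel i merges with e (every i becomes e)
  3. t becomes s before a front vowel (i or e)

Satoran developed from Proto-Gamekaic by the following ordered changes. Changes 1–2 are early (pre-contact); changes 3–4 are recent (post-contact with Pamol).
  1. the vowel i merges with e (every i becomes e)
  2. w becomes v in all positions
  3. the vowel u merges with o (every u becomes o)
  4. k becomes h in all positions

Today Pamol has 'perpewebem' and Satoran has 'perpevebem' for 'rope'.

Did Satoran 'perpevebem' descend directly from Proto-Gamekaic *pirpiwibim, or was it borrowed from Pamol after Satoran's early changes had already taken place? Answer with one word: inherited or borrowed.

inherited

If inherited, *pirpiwibim would pass through all of Satoran's changes:
Satoran: *pirpiwibim
  pirpiwibim → perpewebem   [vowel merger]
  perpewebem → perpevebem   [unconditioned shift]
  perpevebem (rule 3 does not apply)
  perpevebem (rule 4 does not apply)
  giving Satoran perpevebem.
If borrowed from Pamol 'perpewebem' after the early changes, it would undergo only the recent ones:
  rule 3 (vowel merger): no change (perpewebem)
  rule 4 (unconditioned shift): no change (perpewebem)
  ⇒ as a loan: perpewebem
Satoran 'perpevebem' matches the inherited outcome exactly, so it is an inherited cognate, not a loan.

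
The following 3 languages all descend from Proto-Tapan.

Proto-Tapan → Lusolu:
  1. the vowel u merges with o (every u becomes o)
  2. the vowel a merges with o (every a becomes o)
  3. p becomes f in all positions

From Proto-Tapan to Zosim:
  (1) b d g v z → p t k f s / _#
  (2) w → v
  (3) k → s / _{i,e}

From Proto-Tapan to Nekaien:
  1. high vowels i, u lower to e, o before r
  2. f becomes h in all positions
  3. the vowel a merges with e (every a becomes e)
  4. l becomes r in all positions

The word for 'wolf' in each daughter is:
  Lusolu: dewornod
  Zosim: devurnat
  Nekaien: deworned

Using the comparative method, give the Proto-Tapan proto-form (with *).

*dewurnad

Position 4: Lusolu has o, Zosim has u, Nekaien has o. Zosim preserves u here (none of its changes turn any other segment into u), so the proto-segment is *u.
Position 3: Lusolu has w, Zosim has v, Nekaien has w. Lusolu preserves w here (none of its changes turn any other segment into w), so the proto-segment is *w.
Verify the candidate proto-form against each daughter:
Lusolu: *dewurnad > dewornad > dewornod  (by vowel merger, vowel merger)
Zosim: *dewurnad > dewurnat > devurnat  (by final devoicing, unconditioned shift)
Nekaien: start from *dewurnad.
  rule 1 (pre-rhotic lowering): dewurnad → dewornad
  rule 2: no change — dewornad
  rule 3 (vowel merger): dewornad → deworned
  rule 4: no change — deworned
  ⇒ Nekaien deworned
No other proto-form is consistent with every reflex, so the reconstruction is *dewurnad.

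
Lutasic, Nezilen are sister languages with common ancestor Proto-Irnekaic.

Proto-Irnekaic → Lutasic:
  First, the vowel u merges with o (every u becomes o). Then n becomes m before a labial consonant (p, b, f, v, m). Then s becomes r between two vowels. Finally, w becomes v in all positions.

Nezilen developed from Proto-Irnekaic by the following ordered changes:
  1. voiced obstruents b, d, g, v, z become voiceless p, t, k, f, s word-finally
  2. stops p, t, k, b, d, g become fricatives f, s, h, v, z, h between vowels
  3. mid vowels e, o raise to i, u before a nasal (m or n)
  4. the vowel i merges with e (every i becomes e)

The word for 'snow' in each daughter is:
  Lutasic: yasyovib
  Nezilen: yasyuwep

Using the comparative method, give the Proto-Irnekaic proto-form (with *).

Position 7: Lutasic has i, Nezilen has e. Lutasic preserves i here (none of its changes turn any other segment into i), so the proto-segment is *i.
Position 8: Lutasic has b, Nezilen has p. Lutasic preserves b here (none of its changes turn any other segment into b), so the proto-segment is *b.
Position 6: Lutasic has v, Nezilen has w. Nezilen preserves w here (none of its changes turn any other segment into w), so the proto-segment is *w.
Verify the candidate proto-form against each daughter:
Lutasic: *yasyuwib > yasyowib > yasyovib  (by vowel merger, unconditioned shift)
Nezilen: *yasyuwib
  yasyuwib → yasyuwip   [final devoicing]
  yasyuwip (rule 2 does not apply)
  yasyuwip (rule 3 does not apply)
  yasyuwip → yasyuwep   [vowel merger]
  giving Nezilen yasyuwep.
No other proto-form is consistent with every reflex, so the reconstruction is *yasyuwib.

*yasyuwib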